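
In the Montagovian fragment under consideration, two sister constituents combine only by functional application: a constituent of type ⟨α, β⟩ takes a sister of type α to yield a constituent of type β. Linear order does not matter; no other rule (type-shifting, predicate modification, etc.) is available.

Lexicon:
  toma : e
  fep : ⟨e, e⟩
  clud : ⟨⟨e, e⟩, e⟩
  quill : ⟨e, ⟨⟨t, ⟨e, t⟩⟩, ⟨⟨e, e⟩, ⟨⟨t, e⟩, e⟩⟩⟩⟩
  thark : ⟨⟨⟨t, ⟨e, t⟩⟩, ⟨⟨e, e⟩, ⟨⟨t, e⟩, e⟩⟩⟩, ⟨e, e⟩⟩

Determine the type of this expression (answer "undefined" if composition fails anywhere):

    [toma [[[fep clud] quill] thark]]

e

[fep clud] — clud of type ⟨⟨e, e⟩, e⟩ combines with fep of type ⟨e, e⟩: type e.
[[fep clud] quill] — quill of type ⟨e, ⟨⟨t, ⟨e, t⟩⟩, ⟨⟨e, e⟩, ⟨⟨t, e⟩, e⟩⟩⟩⟩ combines with [fep clud] of type e: type ⟨⟨t, ⟨e, t⟩⟩, ⟨⟨e, e⟩, ⟨⟨t, e⟩, e⟩⟩⟩.
[[[fep clud] quill] thark] — thark of type ⟨⟨⟨t, ⟨e, t⟩⟩, ⟨⟨e, e⟩, ⟨⟨t, e⟩, e⟩⟩⟩, ⟨e, e⟩⟩ combines with [[fep clud] quill] of type ⟨⟨t, ⟨e, t⟩⟩, ⟨⟨e, e⟩, ⟨⟨t, e⟩, e⟩⟩⟩: type ⟨e, e⟩.
[toma [[[fep clud] quill] thark]] — [[[fep clud] quill] thark] of type ⟨e, e⟩ combines with toma of type e: type e.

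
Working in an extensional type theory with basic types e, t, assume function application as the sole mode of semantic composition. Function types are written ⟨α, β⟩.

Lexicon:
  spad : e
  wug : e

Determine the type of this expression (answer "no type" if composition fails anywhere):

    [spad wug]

no type

[spad wug]: e with e — neither is a function whose domain matches the other; composition fails here.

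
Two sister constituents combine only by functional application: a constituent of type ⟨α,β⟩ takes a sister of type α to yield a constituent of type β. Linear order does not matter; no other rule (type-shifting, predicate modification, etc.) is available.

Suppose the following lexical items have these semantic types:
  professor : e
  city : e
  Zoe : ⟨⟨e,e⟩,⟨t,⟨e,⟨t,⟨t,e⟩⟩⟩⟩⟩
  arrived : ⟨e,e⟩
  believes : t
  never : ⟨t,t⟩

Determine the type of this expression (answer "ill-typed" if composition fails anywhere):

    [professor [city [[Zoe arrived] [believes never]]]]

[Zoe arrived]: Zoe is ⟨⟨e,e⟩,⟨t,⟨e,⟨t,⟨t,e⟩⟩⟩⟩⟩, arrived is ⟨e,e⟩; result ⟨t,⟨e,⟨t,⟨t,e⟩⟩⟩⟩.
[believes never]: never is ⟨t,t⟩, believes is t; result t.
[[Zoe arrived] [believes never]]: [Zoe arrived] is ⟨t,⟨e,⟨t,⟨t,e⟩⟩⟩⟩, [believes never] is t; result ⟨e,⟨t,⟨t,e⟩⟩⟩.
[city [[Zoe arrived] [believes never]]]: [[Zoe arrived] [believes never]] is ⟨e,⟨t,⟨t,e⟩⟩⟩, city is e; result ⟨t,⟨t,e⟩⟩.
[professor [city [[Zoe arrived] [believes never]]]]: e with ⟨t,⟨t,e⟩⟩ — neither is a function whose domain matches the other; composition fails here.

ill-typed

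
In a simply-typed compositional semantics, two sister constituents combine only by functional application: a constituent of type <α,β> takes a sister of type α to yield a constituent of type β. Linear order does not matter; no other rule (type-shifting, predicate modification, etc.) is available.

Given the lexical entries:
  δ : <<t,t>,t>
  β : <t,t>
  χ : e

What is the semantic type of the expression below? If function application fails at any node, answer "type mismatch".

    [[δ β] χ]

type mismatch

At [δ β], δ : <<t,t>,t> takes β : <t,t>, giving t.
[[δ β] χ]: t and e cannot combine by function application — type clash.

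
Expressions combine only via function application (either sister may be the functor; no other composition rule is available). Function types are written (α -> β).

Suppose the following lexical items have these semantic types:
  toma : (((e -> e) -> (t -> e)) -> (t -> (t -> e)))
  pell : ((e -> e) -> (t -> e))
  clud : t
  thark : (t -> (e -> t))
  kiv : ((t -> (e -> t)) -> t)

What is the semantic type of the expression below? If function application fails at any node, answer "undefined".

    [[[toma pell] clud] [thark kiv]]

[toma pell]: toma is (((e -> e) -> (t -> e)) -> (t -> (t -> e))), pell is ((e -> e) -> (t -> e)); result (t -> (t -> e)).
[[toma pell] clud]: [toma pell] is (t -> (t -> e)), clud is t; result (t -> e).
[thark kiv]: kiv is ((t -> (e -> t)) -> t), thark is (t -> (e -> t)); result t.
[[[toma pell] clud] [thark kiv]]: [[toma pell] clud] is (t -> e), [thark kiv] is t; result e.

e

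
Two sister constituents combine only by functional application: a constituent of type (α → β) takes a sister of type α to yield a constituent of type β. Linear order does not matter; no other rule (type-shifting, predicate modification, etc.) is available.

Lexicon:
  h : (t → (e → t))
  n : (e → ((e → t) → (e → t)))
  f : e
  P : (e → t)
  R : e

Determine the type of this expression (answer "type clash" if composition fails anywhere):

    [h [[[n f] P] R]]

(e → t)

[n f]: (e → ((e → t) → (e → t))) applied to e yields ((e → t) → (e → t)).
[[n f] P]: ((e → t) → (e → t)) applied to (e → t) yields (e → t).
[[[n f] P] R]: (e → t) applied to e yields t.
[h [[[n f] P] R]]: (t → (e → t)) applied to t yields (e → t).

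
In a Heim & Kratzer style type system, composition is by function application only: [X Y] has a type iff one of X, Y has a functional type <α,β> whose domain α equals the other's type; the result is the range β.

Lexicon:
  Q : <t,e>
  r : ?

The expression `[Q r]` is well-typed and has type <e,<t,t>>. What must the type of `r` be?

At [Q r] (required: <e,<t,t>>): Q is <t,e>, which is not a function with range <e,<t,t>>; hence r is the functor — type <<t,e>,<e,<t,t>>>.

<<t,e>,<e,<t,t>>>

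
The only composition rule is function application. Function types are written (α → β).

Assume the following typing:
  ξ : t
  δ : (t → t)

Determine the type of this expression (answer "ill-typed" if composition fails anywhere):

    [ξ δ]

[ξ δ] — δ of type (t → t) combines with ξ of type t: type t.

t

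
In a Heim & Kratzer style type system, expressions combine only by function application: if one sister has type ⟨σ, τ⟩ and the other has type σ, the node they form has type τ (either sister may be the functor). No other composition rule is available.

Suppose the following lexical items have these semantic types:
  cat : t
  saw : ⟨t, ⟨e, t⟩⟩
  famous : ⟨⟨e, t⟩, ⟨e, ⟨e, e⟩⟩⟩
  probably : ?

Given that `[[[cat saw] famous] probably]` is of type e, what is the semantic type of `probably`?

At [[[cat saw] famous] probably] (required: e): [[cat saw] famous] is ⟨e, ⟨e, e⟩⟩, which is not a function with range e; hence probably is the functor — type ⟨⟨e, ⟨e, e⟩⟩, e⟩.

⟨⟨e, ⟨e, e⟩⟩, e⟩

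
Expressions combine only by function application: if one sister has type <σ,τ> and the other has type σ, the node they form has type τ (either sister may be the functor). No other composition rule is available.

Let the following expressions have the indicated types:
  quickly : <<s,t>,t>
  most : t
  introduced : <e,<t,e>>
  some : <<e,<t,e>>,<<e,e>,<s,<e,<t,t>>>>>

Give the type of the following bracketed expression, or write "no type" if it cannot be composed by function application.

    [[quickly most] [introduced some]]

[quickly most]: <<s,t>,t> and t cannot combine by function application — type clash.

no type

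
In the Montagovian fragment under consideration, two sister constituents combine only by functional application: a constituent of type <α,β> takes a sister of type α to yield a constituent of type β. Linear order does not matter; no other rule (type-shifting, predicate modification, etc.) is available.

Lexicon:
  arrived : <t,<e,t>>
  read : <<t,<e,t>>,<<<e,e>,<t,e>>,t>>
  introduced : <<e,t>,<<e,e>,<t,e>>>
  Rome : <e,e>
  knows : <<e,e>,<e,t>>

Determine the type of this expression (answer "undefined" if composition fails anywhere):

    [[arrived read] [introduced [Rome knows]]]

t

At [arrived read], read : <<t,<e,t>>,<<<e,e>,<t,e>>,t>> takes arrived : <t,<e,t>>, giving <<<e,e>,<t,e>>,t>.
At [Rome knows], knows : <<e,e>,<e,t>> takes Rome : <e,e>, giving <e,t>.
At [introduced [Rome knows]], introduced : <<e,t>,<<e,e>,<t,e>>> takes [Rome knows] : <e,t>, giving <<e,e>,<t,e>>.
At [[arrived read] [introduced [Rome knows]]], [arrived read] : <<<e,e>,<t,e>>,t> takes [introduced [Rome knows]] : <<e,e>,<t,e>>, giving t.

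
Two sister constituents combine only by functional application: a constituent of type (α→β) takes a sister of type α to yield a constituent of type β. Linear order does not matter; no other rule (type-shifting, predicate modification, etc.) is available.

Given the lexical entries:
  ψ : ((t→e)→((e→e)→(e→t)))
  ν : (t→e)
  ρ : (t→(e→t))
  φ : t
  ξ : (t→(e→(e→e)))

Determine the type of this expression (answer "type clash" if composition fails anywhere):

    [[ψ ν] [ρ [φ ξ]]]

type clash

At [ψ ν], ψ : ((t→e)→((e→e)→(e→t))) takes ν : (t→e), giving ((e→e)→(e→t)).
At [φ ξ], ξ : (t→(e→(e→e))) takes φ : t, giving (e→(e→e)).
[ρ [φ ξ]]: (t→(e→t)) with (e→(e→e)) — neither is a function whose domain matches the other; composition fails here.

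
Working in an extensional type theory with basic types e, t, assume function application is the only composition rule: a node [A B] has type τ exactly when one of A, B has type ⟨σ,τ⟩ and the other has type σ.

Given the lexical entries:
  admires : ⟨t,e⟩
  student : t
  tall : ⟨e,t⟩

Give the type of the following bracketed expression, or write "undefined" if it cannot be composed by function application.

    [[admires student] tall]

[admires student] — admires of type ⟨t,e⟩ combines with student of type t: type e.
[[admires student] tall] — tall of type ⟨e,t⟩ combines with [admires student] of type e: type t.

t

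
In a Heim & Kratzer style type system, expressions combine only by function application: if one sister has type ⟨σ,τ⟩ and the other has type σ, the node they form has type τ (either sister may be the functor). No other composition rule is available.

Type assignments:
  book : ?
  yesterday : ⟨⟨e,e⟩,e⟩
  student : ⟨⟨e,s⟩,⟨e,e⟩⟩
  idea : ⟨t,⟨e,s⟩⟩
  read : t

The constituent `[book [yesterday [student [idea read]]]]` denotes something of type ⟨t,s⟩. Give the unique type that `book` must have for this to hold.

⟨e,⟨t,s⟩⟩

[book [yesterday [student [idea read]]]] must have type ⟨t,s⟩. The sister [yesterday [student [idea read]]] has type e; that is not a function onto ⟨t,s⟩, so book must be the functor, of type ⟨e,⟨t,s⟩⟩.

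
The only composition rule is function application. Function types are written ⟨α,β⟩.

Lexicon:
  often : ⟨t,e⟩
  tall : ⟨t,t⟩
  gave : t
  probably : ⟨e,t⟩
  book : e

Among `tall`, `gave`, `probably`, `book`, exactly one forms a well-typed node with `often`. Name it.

gave

tall : ⟨t,t⟩ — often needs t; tall needs t; neither fits.
gave — combines: often : ⟨t,e⟩ takes gave : t as argument, giving e.
probably : ⟨e,t⟩ — often needs t; probably needs e; neither fits.
book : e — often needs t; book needs nothing (atomic); neither fits.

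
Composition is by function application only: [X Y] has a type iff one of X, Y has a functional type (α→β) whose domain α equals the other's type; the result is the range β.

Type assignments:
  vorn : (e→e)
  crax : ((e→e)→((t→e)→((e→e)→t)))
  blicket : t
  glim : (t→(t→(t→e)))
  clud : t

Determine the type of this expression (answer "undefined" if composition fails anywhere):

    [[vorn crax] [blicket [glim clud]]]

[vorn crax]: functor crax : ((e→e)→((t→e)→((e→e)→t))), argument vorn : (e→e); result ((t→e)→((e→e)→t)).
[glim clud]: functor glim : (t→(t→(t→e))), argument clud : t; result (t→(t→e)).
[blicket [glim clud]]: functor [glim clud] : (t→(t→e)), argument blicket : t; result (t→e).
[[vorn crax] [blicket [glim clud]]]: functor [vorn crax] : ((t→e)→((e→e)→t)), argument [blicket [glim clud]] : (t→e); result ((e→e)→t).

((e→e)→t)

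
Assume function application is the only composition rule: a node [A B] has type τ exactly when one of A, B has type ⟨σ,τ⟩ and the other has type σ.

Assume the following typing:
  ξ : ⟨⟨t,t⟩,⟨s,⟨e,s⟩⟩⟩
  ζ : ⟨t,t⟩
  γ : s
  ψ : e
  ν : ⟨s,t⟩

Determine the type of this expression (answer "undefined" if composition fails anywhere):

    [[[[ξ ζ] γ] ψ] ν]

[ξ ζ]: functor ξ : ⟨⟨t,t⟩,⟨s,⟨e,s⟩⟩⟩, argument ζ : ⟨t,t⟩; result ⟨s,⟨e,s⟩⟩.
[[ξ ζ] γ]: functor [ξ ζ] : ⟨s,⟨e,s⟩⟩, argument γ : s; result ⟨e,s⟩.
[[[ξ ζ] γ] ψ]: functor [[ξ ζ] γ] : ⟨e,s⟩, argument ψ : e; result s.
[[[[ξ ζ] γ] ψ] ν]: functor ν : ⟨s,t⟩, argument [[[ξ ζ] γ] ψ] : s; result t.

t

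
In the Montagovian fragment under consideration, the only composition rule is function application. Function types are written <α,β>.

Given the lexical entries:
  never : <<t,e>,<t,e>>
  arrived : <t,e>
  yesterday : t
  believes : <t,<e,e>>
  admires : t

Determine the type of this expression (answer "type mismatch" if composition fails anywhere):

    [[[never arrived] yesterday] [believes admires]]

e

[never arrived]: functor never : <<t,e>,<t,e>>, argument arrived : <t,e>; result <t,e>.
[[never arrived] yesterday]: functor [never arrived] : <t,e>, argument yesterday : t; result e.
[believes admires]: functor believes : <t,<e,e>>, argument admires : t; result <e,e>.
[[[never arrived] yesterday] [believes admires]]: functor [believes admires] : <e,e>, argument [[never arrived] yesterday] : e; result e.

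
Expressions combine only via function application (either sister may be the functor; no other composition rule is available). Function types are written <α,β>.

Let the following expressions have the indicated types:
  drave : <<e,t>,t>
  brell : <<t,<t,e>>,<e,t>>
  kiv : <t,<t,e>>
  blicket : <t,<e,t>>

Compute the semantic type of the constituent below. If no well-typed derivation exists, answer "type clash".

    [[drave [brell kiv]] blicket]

<e,t>

[brell kiv] — brell of type <<t,<t,e>>,<e,t>> combines with kiv of type <t,<t,e>>: type <e,t>.
[drave [brell kiv]] — drave of type <<e,t>,t> combines with [brell kiv] of type <e,t>: type t.
[[drave [brell kiv]] blicket] — blicket of type <t,<e,t>> combines with [drave [brell kiv]] of type t: type <e,t>.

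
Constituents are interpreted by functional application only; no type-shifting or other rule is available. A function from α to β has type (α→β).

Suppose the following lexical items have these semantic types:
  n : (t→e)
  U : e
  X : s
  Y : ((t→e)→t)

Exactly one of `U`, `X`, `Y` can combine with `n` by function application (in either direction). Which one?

Y

U : e — neither side's domain matches the other.
X : s — neither side's domain matches the other.
Y — combines: Y : ((t→e)→t) takes n : (t→e) as argument, giving t.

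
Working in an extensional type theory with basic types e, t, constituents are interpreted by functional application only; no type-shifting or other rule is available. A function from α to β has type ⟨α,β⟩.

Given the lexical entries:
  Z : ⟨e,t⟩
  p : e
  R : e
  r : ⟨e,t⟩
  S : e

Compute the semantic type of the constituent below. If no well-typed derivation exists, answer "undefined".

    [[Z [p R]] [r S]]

[p R]: e and e cannot combine by function application — type clash.

undefined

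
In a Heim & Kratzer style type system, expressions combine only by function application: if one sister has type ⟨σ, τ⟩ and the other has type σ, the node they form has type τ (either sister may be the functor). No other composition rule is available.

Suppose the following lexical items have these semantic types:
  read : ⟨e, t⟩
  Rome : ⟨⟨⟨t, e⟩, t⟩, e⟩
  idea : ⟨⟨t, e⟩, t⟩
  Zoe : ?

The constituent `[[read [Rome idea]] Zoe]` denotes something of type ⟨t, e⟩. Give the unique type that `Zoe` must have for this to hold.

[[read [Rome idea]] Zoe] is required to be ⟨t, e⟩. [read [Rome idea]] : t cannot yield ⟨t, e⟩ as functor, so Zoe : ⟨t, ⟨t, e⟩⟩.

⟨t, ⟨t, e⟩⟩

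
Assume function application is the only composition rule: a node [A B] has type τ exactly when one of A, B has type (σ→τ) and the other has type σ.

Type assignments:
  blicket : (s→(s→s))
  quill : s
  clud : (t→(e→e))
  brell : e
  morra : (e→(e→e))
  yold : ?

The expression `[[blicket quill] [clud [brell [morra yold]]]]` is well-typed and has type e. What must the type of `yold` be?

At [[blicket quill] [clud [brell [morra yold]]]] (required: e): [blicket quill] is (s→s), which is not a function with range e; hence [clud [brell [morra yold]]] is the functor — type ((s→s)→e).
At [clud [brell [morra yold]]] (required: ((s→s)→e)): clud is (t→(e→e)), which is not a function with range ((s→s)→e); hence [brell [morra yold]] is the functor — type ((t→(e→e))→((s→s)→e)).
At [brell [morra yold]] (required: ((t→(e→e))→((s→s)→e))): brell is e, which is not a function with range ((t→(e→e))→((s→s)→e)); hence [morra yold] is the functor — type (e→((t→(e→e))→((s→s)→e))).
At [morra yold] (required: (e→((t→(e→e))→((s→s)→e)))): morra is (e→(e→e)), which is not a function with range (e→((t→(e→e))→((s→s)→e))); hence yold is the functor — type ((e→(e→e))→(e→((t→(e→e))→((s→s)→e)))).

((e→(e→e))→(e→((t→(e→e))→((s→s)→e))))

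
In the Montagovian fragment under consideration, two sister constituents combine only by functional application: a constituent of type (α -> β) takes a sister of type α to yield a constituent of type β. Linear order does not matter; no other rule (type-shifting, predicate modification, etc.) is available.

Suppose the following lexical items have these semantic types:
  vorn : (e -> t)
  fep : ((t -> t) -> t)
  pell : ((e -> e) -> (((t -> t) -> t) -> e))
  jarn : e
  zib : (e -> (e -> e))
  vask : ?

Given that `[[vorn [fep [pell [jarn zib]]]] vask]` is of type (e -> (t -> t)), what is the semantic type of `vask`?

[[vorn [fep [pell [jarn zib]]]] vask] is required to be (e -> (t -> t)). [vorn [fep [pell [jarn zib]]]] : t cannot yield (e -> (t -> t)) as functor, so vask : (t -> (e -> (t -> t))).

(t -> (e -> (t -> t)))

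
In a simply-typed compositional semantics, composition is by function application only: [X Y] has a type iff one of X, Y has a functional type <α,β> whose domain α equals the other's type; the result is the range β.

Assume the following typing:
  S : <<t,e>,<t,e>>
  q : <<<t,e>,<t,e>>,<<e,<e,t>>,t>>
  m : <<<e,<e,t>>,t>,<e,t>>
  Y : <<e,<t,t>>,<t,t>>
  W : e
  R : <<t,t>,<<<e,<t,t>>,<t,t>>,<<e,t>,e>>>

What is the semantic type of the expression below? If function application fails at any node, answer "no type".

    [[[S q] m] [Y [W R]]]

no type

At [S q], q : <<<t,e>,<t,e>>,<<e,<e,t>>,t>> takes S : <<t,e>,<t,e>>, giving <<e,<e,t>>,t>.
At [[S q] m], m : <<<e,<e,t>>,t>,<e,t>> takes [S q] : <<e,<e,t>>,t>, giving <e,t>.
At [W R]: neither e nor <<t,t>,<<<e,<t,t>>,<t,t>>,<<e,t>,e>>> can take the other as argument; the node is ill-typed.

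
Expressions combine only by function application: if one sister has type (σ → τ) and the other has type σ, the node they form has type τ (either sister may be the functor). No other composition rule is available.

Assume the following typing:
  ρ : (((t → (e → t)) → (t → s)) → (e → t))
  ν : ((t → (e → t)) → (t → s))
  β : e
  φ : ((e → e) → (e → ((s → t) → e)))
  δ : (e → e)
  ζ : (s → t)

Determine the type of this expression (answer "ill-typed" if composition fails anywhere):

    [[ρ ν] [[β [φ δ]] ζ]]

[ρ ν]: ρ is (((t → (e → t)) → (t → s)) → (e → t)), ν is ((t → (e → t)) → (t → s)); result (e → t).
[φ δ]: φ is ((e → e) → (e → ((s → t) → e))), δ is (e → e); result (e → ((s → t) → e)).
[β [φ δ]]: [φ δ] is (e → ((s → t) → e)), β is e; result ((s → t) → e).
[[β [φ δ]] ζ]: [β [φ δ]] is ((s → t) → e), ζ is (s → t); result e.
[[ρ ν] [[β [φ δ]] ζ]]: [ρ ν] is (e → t), [[β [φ δ]] ζ] is e; result t.

t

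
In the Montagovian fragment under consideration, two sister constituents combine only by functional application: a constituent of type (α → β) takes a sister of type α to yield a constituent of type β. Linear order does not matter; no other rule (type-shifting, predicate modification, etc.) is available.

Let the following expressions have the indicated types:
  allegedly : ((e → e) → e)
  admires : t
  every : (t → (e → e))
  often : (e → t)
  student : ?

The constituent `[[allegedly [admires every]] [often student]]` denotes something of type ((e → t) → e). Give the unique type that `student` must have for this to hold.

((e → t) → (e → ((e → t) → e)))

[[allegedly [admires every]] [often student]] is required to be ((e → t) → e). [allegedly [admires every]] : e cannot yield ((e → t) → e) as functor, so [often student] : (e → ((e → t) → e)).
[often student] is required to be (e → ((e → t) → e)). often : (e → t) cannot yield (e → ((e → t) → e)) as functor, so student : ((e → t) → (e → ((e → t) → e))).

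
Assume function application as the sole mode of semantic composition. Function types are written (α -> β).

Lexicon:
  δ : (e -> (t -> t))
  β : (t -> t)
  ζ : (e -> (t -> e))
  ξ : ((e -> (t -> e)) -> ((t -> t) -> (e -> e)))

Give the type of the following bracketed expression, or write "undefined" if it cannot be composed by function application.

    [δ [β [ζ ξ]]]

undefined

[ζ ξ]: functor ξ : ((e -> (t -> e)) -> ((t -> t) -> (e -> e))), argument ζ : (e -> (t -> e)); result ((t -> t) -> (e -> e)).
[β [ζ ξ]]: functor [ζ ξ] : ((t -> t) -> (e -> e)), argument β : (t -> t); result (e -> e).
At [δ [β [ζ ξ]]]: neither (e -> (t -> t)) nor (e -> e) can take the other as argument; the node is ill-typed.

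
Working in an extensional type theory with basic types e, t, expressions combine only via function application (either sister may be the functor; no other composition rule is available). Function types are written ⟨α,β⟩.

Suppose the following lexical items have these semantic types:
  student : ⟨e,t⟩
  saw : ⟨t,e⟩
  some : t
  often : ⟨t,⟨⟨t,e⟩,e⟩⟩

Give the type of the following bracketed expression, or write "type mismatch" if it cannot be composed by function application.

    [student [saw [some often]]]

t

[some often]: functor often : ⟨t,⟨⟨t,e⟩,e⟩⟩, argument some : t; result ⟨⟨t,e⟩,e⟩.
[saw [some often]]: functor [some often] : ⟨⟨t,e⟩,e⟩, argument saw : ⟨t,e⟩; result e.
[student [saw [some often]]]: functor student : ⟨e,t⟩, argument [saw [some often]] : e; result t.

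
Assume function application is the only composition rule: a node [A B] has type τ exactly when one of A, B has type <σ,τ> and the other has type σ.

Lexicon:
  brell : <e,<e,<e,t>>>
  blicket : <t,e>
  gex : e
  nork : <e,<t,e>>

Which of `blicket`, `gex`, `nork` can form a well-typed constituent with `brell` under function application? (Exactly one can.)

gex

blicket : <t,e> — brell needs e; blicket needs t; neither fits.
gex — combines: brell : <e,<e,<e,t>>> takes gex : e as argument, giving <e,<e,t>>.
nork : <e,<t,e>> — brell needs e; nork needs e; neither fits.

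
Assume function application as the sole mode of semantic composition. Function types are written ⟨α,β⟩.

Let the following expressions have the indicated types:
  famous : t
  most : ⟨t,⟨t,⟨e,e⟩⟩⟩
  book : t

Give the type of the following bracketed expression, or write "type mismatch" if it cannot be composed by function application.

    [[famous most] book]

At [famous most], most : ⟨t,⟨t,⟨e,e⟩⟩⟩ takes famous : t, giving ⟨t,⟨e,e⟩⟩.
At [[famous most] book], [famous most] : ⟨t,⟨e,e⟩⟩ takes book : t, giving ⟨e,e⟩.

⟨e,e⟩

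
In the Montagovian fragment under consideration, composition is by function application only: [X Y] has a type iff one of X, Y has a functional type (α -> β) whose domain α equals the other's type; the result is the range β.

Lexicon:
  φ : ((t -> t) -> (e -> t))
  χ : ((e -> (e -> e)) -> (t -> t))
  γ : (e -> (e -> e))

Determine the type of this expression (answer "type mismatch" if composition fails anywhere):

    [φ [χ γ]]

(e -> t)

[χ γ]: ((e -> (e -> e)) -> (t -> t)) applied to (e -> (e -> e)) yields (t -> t).
[φ [χ γ]]: ((t -> t) -> (e -> t)) applied to (t -> t) yields (e -> t).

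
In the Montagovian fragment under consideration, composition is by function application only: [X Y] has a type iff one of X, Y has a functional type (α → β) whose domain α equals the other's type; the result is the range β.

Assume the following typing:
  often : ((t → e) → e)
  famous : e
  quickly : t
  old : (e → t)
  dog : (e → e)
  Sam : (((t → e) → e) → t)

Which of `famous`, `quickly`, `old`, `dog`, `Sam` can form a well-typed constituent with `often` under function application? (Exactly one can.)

Sam

famous : e — neither side's domain matches the other.
quickly : t — neither side's domain matches the other.
old : (e → t) — neither side's domain matches the other.
dog : (e → e) — neither side's domain matches the other.
Sam — combines: Sam : (((t → e) → e) → t) takes often : ((t → e) → e) as argument, giving t.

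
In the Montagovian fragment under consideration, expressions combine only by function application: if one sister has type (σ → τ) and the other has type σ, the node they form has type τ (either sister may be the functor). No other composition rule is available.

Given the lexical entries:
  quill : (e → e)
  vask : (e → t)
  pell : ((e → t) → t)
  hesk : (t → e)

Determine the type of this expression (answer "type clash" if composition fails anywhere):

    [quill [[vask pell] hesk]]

e

[vask pell]: pell is ((e → t) → t), vask is (e → t); result t.
[[vask pell] hesk]: hesk is (t → e), [vask pell] is t; result e.
[quill [[vask pell] hesk]]: quill is (e → e), [[vask pell] hesk] is e; result e.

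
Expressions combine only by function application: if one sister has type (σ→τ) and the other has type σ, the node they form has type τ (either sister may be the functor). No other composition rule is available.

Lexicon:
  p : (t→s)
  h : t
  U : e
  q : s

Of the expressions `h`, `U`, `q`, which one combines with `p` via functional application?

h — combines: p : (t→s) takes h : t as argument, giving s.
U : e — p needs t; U needs nothing (atomic); neither fits.
q : s — p needs t; q needs nothing (atomic); neither fits.

h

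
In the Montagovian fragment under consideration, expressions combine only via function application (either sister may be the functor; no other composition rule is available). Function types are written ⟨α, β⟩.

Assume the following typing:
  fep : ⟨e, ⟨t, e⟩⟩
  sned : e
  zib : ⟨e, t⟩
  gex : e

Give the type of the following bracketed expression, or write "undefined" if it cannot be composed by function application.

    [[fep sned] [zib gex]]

[fep sned]: fep is ⟨e, ⟨t, e⟩⟩, sned is e; result ⟨t, e⟩.
[zib gex]: zib is ⟨e, t⟩, gex is e; result t.
[[fep sned] [zib gex]]: [fep sned] is ⟨t, e⟩, [zib gex] is t; result e.

e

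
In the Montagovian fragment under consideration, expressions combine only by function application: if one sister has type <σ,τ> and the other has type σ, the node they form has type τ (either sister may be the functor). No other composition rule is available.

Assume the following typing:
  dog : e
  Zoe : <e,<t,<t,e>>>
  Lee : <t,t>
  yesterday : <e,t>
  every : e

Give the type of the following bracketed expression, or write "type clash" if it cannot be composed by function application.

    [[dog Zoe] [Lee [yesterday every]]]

[dog Zoe]: <e,<t,<t,e>>> applied to e yields <t,<t,e>>.
[yesterday every]: <e,t> applied to e yields t.
[Lee [yesterday every]]: <t,t> applied to t yields t.
[[dog Zoe] [Lee [yesterday every]]]: <t,<t,e>> applied to t yields <t,e>.

<t,e>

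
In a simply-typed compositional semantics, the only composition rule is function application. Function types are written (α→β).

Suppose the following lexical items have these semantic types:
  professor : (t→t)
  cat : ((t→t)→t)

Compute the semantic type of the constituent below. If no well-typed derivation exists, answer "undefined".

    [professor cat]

[professor cat]: cat is ((t→t)→t), professor is (t→t); result t.

t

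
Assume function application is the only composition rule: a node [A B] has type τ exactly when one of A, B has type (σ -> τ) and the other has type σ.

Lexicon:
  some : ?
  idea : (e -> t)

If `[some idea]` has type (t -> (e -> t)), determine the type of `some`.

((e -> t) -> (t -> (e -> t)))

[some idea] is required to be (t -> (e -> t)). idea : (e -> t) cannot yield (t -> (e -> t)) as functor, so some : ((e -> t) -> (t -> (e -> t))).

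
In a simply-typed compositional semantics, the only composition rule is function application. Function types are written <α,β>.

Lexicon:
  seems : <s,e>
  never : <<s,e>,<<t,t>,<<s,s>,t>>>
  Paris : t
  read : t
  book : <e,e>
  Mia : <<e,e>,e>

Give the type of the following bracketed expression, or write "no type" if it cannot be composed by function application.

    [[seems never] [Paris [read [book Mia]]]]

no type

[seems never]: <<s,e>,<<t,t>,<<s,s>,t>>> applied to <s,e> yields <<t,t>,<<s,s>,t>>.
[book Mia]: <<e,e>,e> applied to <e,e> yields e.
[read [book Mia]]: t with e — neither is a function whose domain matches the other; composition fails here.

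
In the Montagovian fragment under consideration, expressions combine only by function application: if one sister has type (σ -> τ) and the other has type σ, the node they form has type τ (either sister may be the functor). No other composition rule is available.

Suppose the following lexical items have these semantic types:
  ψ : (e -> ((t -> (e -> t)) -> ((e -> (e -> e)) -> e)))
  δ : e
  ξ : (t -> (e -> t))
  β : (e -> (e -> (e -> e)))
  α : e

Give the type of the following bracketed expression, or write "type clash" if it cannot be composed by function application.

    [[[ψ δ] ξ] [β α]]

[ψ δ] — ψ of type (e -> ((t -> (e -> t)) -> ((e -> (e -> e)) -> e))) combines with δ of type e: type ((t -> (e -> t)) -> ((e -> (e -> e)) -> e)).
[[ψ δ] ξ] — [ψ δ] of type ((t -> (e -> t)) -> ((e -> (e -> e)) -> e)) combines with ξ of type (t -> (e -> t)): type ((e -> (e -> e)) -> e).
[β α] — β of type (e -> (e -> (e -> e))) combines with α of type e: type (e -> (e -> e)).
[[[ψ δ] ξ] [β α]] — [[ψ δ] ξ] of type ((e -> (e -> e)) -> e) combines with [β α] of type (e -> (e -> e)): type e.

e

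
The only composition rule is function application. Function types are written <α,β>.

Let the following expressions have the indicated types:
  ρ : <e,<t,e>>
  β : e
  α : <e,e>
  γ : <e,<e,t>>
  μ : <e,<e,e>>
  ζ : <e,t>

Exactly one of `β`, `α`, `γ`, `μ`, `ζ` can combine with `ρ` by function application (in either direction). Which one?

β — combines: ρ : <e,<t,e>> takes β : e as argument, giving <t,e>.
α : <e,e> — ρ needs e; α needs e; neither fits.
γ : <e,<e,t>> — ρ needs e; γ needs e; neither fits.
μ : <e,<e,e>> — ρ needs e; μ needs e; neither fits.
ζ : <e,t> — ρ needs e; ζ needs e; neither fits.

β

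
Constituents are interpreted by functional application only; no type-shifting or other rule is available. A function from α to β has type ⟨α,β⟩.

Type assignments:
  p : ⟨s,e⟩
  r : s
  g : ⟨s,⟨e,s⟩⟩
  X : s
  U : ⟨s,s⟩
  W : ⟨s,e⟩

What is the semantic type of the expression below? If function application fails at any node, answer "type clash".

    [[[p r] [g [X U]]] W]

e

[p r]: ⟨s,e⟩ applied to s yields e.
[X U]: ⟨s,s⟩ applied to s yields s.
[g [X U]]: ⟨s,⟨e,s⟩⟩ applied to s yields ⟨e,s⟩.
[[p r] [g [X U]]]: ⟨e,s⟩ applied to e yields s.
[[[p r] [g [X U]]] W]: ⟨s,e⟩ applied to s yields e.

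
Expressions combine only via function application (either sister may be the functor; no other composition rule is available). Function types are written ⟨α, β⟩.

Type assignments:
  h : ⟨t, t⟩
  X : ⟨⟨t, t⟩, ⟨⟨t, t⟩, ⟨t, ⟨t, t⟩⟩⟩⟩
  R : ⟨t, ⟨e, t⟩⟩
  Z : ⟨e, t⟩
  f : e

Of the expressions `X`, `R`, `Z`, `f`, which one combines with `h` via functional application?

X — combines: X : ⟨⟨t, t⟩, ⟨⟨t, t⟩, ⟨t, ⟨t, t⟩⟩⟩⟩ takes h : ⟨t, t⟩ as argument, giving ⟨⟨t, t⟩, ⟨t, ⟨t, t⟩⟩⟩.
R : ⟨t, ⟨e, t⟩⟩ — neither side's domain matches the other.
Z : ⟨e, t⟩ — neither side's domain matches the other.
f : e — neither side's domain matches the other.

X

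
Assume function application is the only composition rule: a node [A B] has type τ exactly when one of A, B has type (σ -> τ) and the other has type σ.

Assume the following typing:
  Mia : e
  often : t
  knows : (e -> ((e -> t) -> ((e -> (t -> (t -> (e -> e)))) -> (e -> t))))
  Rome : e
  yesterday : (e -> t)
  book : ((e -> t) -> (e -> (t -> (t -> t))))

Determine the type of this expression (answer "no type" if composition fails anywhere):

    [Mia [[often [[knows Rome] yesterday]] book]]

[knows Rome]: functor knows : (e -> ((e -> t) -> ((e -> (t -> (t -> (e -> e)))) -> (e -> t)))), argument Rome : e; result ((e -> t) -> ((e -> (t -> (t -> (e -> e)))) -> (e -> t))).
[[knows Rome] yesterday]: functor [knows Rome] : ((e -> t) -> ((e -> (t -> (t -> (e -> e)))) -> (e -> t))), argument yesterday : (e -> t); result ((e -> (t -> (t -> (e -> e)))) -> (e -> t)).
[often [[knows Rome] yesterday]]: t with ((e -> (t -> (t -> (e -> e)))) -> (e -> t)) — neither is a function whose domain matches the other; composition fails here.

no type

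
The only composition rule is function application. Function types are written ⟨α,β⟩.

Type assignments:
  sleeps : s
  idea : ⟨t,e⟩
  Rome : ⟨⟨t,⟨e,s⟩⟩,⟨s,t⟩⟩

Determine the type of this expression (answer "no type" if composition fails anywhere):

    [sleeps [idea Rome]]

At [idea Rome]: neither ⟨t,e⟩ nor ⟨⟨t,⟨e,s⟩⟩,⟨s,t⟩⟩ can take the other as argument; the node is ill-typed.

no type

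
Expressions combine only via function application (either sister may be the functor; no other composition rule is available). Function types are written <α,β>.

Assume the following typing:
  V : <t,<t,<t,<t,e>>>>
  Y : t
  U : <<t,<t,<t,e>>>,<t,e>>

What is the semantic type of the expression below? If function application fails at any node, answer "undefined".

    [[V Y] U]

[V Y]: functor V : <t,<t,<t,<t,e>>>>, argument Y : t; result <t,<t,<t,e>>>.
[[V Y] U]: functor U : <<t,<t,<t,e>>>,<t,e>>, argument [V Y] : <t,<t,<t,e>>>; result <t,e>.

<t,e>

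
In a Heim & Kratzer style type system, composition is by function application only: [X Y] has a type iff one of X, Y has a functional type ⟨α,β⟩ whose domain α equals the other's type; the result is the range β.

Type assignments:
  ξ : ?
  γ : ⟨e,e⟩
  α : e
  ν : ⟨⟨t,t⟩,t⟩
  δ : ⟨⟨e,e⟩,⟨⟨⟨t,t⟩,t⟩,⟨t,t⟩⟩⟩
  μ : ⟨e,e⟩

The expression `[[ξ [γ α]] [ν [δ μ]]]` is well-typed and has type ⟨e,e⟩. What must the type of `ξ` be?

⟨e,⟨⟨t,t⟩,⟨e,e⟩⟩⟩

[[ξ [γ α]] [ν [δ μ]]] must have type ⟨e,e⟩. The sister [ν [δ μ]] has type ⟨t,t⟩; that is not a function onto ⟨e,e⟩, so [ξ [γ α]] must be the functor, of type ⟨⟨t,t⟩,⟨e,e⟩⟩.
[ξ [γ α]] must have type ⟨⟨t,t⟩,⟨e,e⟩⟩. The sister [γ α] has type e; that is not a function onto ⟨⟨t,t⟩,⟨e,e⟩⟩, so ξ must be the functor, of type ⟨e,⟨⟨t,t⟩,⟨e,e⟩⟩⟩.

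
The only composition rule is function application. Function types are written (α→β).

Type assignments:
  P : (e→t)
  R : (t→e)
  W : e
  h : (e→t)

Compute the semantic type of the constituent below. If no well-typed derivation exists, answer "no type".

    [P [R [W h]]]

t

[W h]: (e→t) applied to e yields t.
[R [W h]]: (t→e) applied to t yields e.
[P [R [W h]]]: (e→t) applied to e yields t.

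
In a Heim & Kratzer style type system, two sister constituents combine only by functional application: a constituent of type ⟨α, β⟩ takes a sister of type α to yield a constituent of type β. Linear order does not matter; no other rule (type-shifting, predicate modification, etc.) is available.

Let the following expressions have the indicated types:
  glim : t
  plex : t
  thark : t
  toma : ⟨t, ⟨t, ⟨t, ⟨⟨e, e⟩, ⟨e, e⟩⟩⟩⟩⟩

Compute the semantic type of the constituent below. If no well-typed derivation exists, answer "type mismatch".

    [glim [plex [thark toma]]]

⟨⟨e, e⟩, ⟨e, e⟩⟩

[thark toma] — toma of type ⟨t, ⟨t, ⟨t, ⟨⟨e, e⟩, ⟨e, e⟩⟩⟩⟩⟩ combines with thark of type t: type ⟨t, ⟨t, ⟨⟨e, e⟩, ⟨e, e⟩⟩⟩⟩.
[plex [thark toma]] — [thark toma] of type ⟨t, ⟨t, ⟨⟨e, e⟩, ⟨e, e⟩⟩⟩⟩ combines with plex of type t: type ⟨t, ⟨⟨e, e⟩, ⟨e, e⟩⟩⟩.
[glim [plex [thark toma]]] — [plex [thark toma]] of type ⟨t, ⟨⟨e, e⟩, ⟨e, e⟩⟩⟩ combines with glim of type t: type ⟨⟨e, e⟩, ⟨e, e⟩⟩.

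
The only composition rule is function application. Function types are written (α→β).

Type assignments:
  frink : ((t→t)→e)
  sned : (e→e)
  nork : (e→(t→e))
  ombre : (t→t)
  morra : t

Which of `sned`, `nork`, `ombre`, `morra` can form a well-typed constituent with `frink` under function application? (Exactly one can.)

ombre

sned : (e→e) — neither side's domain matches the other.
nork : (e→(t→e)) — neither side's domain matches the other.
ombre — combines: frink : ((t→t)→e) takes ombre : (t→t) as argument, giving e.
morra : t — neither side's domain matches the other.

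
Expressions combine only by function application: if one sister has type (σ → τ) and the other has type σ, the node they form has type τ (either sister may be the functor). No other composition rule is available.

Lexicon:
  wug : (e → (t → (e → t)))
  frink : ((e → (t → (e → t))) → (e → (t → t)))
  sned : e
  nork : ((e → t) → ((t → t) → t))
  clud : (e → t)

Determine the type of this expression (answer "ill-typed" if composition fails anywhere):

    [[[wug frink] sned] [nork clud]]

t

[wug frink] — frink of type ((e → (t → (e → t))) → (e → (t → t))) combines with wug of type (e → (t → (e → t))): type (e → (t → t)).
[[wug frink] sned] — [wug frink] of type (e → (t → t)) combines with sned of type e: type (t → t).
[nork clud] — nork of type ((e → t) → ((t → t) → t)) combines with clud of type (e → t): type ((t → t) → t).
[[[wug frink] sned] [nork clud]] — [nork clud] of type ((t → t) → t) combines with [[wug frink] sned] of type (t → t): type t.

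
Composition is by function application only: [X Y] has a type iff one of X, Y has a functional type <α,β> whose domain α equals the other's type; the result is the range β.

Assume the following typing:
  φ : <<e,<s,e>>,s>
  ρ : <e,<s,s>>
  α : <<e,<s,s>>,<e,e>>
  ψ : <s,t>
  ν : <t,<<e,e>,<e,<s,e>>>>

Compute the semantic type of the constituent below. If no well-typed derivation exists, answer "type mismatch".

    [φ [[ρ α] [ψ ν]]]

[ρ α]: functor α : <<e,<s,s>>,<e,e>>, argument ρ : <e,<s,s>>; result <e,e>.
[ψ ν]: <s,t> with <t,<<e,e>,<e,<s,e>>>> — neither is a function whose domain matches the other; composition fails here.

type mismatch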